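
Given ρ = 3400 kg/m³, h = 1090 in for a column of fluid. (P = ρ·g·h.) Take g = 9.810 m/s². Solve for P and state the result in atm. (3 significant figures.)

P is given directly by: P = ρgh.
ρ = 3400 kg/m³; h = 1090 in = 27.69 m; g = 9.810 m/s².
P = 9.234×10^5 Pa  (the unit combination reduces to kg/(m·s²) = Pa)
9.234×10^5 Pa × (1 atm / 1.013×10^5 Pa) = 9.114 atm

9.11 atm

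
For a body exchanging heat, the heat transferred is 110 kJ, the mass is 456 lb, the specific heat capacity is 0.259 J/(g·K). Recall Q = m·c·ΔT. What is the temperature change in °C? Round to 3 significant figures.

2.05 °C

Rearranging Q = m·c·ΔT for ΔT: ΔT = Q/(m·c).
Q = 110 kJ = 1.100×10^5 J; m = 456 lb = 206.8 kg; c = 0.259 J/(g·K) = 259.0 J/(kg·K).
ΔT = 2.053 K
Since 1 °C = 1 K, 2.053 °C.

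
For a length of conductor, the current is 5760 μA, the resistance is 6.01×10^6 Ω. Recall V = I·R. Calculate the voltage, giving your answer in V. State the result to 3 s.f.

34600 V

From Ohm's law: V = IR.
I = 5760 μA = 0.005760 A; R = 6.01×10^6 Ω.
V = 34618 V  (the unit combination reduces to kg·m²/(A·s³) = V)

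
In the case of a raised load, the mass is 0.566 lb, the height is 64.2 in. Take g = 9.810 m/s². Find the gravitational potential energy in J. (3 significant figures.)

4.11 J

PE is given directly by: PE = mgh.
m = 0.566 lb = 0.2567 kg; h = 64.2 in = 1.631 m; g = 9.810 m/s².
PE = 4.107 J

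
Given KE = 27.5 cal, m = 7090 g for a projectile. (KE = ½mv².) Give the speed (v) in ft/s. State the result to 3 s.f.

18.7 ft/s

Rearranging KE = ½mv² for v: v = √(2·KE/m).
KE = 27.5 cal = 115.1 J; m = 7090 g = 7.090 kg.
v = 5.697 m/s
5.697 m/s × (1 ft/s / 0.3048 m/s) = 18.69 ft/s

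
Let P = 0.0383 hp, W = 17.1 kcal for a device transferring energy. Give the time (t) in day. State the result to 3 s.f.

Solving P = W/t for t: t = W/P.
P = 0.0383 hp = 28.56 W; W = 17.1 kcal = 71546 J.
t = 2505 s
2505 s × (1 day / 86400 s) = 0.02899 day

0.0290 day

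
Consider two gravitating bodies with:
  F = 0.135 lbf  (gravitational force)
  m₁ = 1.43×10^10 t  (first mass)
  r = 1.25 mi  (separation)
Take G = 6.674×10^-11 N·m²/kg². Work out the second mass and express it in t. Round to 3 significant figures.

Rearranging F = G·m₁·m₂/r² for m₂: m₂ = F·r²/(G·m₁).
F = 0.135 lbf = 0.6005 N; m₁ = 1.43×10^10 t = 1.430×10^13 kg; r = 1.25 mi = 2012 m; G = 6.674×10^-11 N·m²/kg².
m₂ = 2546 kg
2546 kg × (1 t / 1000 kg) = 2.546 t

2.55 t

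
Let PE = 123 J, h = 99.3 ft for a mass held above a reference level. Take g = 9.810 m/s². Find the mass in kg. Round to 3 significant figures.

Solving PE = m·g·h for m: m = PE/(g·h).
PE = 123 J; h = 99.3 ft = 30.27 m; g = 9.810 m/s².
m = 0.4143 kg

0.414 kg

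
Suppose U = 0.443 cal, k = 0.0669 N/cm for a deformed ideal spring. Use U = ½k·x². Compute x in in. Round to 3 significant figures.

29.3 in

Solving U = ½k·x² for x: x = √(2U/k).
U = 0.443 cal = 1.854 J; k = 0.0669 N/cm = 6.690 N/m.
x = 0.7444 m
0.7444 m × (1 in / 0.02540 m) = 29.31 in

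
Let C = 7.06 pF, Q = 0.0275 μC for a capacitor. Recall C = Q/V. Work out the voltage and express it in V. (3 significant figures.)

3900 V

Solving C = Q/V for V: V = Q/C.
C = 7.06 pF = 7.060×10^-12 F; Q = 0.0275 μC = 2.750×10^-8 C.
V = 3895 V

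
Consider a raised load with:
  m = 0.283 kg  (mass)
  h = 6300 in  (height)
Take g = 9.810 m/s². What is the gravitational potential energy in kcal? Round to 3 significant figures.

PE is given directly by: PE = mgh.
m = 0.283 kg; h = 6300 in = 160.0 m; g = 9.810 m/s².
PE = 444.3 J
444.3 J × (1 kcal / 4184 J) = 0.1062 kcal

0.106 kcal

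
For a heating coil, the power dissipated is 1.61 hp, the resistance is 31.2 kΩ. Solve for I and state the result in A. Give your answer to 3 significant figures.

Solving P = I²R for I: I = √(P/R).
P = 1.61 hp = 1201 W; R = 31.2 kΩ = 31200 Ω.
I = 0.1962 A

0.196 A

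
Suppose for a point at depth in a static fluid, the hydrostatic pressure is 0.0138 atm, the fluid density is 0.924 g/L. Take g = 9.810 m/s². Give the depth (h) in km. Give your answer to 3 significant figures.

Rearranging: h = P/(ρ·g).
P = 0.0138 atm = 1398 Pa; ρ = 0.924 g/L = 0.9240 kg/m³; g = 9.810 m/s².
h = 154.3 m
154.3 m × (1 km / 1000 m) = 0.1543 km

0.154 km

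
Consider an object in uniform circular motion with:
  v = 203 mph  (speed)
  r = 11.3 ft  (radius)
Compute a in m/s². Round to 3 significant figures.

a is given directly by: a = v²/r.
v = 203 mph = 90.75 m/s; r = 11.3 ft = 3.444 m.
a = 2391 m/s²

2390 m/s²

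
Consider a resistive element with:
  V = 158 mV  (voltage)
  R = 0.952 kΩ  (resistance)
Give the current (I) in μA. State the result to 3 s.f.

166 μA

From Ohm's law: I = V/R.
V = 158 mV = 0.1580 V; R = 0.952 kΩ = 952.0 Ω.
I = 1.660×10^-4 A
1.660×10^-4 A × (1 μA / 1.000×10^-6 A) = 166.0 μA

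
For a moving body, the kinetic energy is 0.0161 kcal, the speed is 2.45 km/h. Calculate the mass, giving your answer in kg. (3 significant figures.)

291 kg

Solving KE = ½mv² for m: m = 2·KE/v².
KE = 0.0161 kcal = 67.36 J; v = 2.45 km/h = 0.6806 m/s.
m = 290.9 kg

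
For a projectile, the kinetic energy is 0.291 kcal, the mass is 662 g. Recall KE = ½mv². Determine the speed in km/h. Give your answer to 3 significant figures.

218 km/h

Rearranging KE = ½mv² for v: v = √(2·KE/m).
KE = 0.291 kcal = 1218 J; m = 662 g = 0.6620 kg.
v = 60.65 m/s
60.65 m/s × (1 km/h / 0.2778 m/s) = 218.3 km/h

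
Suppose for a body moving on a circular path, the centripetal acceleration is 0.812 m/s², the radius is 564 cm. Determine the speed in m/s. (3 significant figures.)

2.14 m/s

Rearranging: v = √(a·r).
a = 0.812 m/s²; r = 564 cm = 5.640 m.
v = 2.140 m/s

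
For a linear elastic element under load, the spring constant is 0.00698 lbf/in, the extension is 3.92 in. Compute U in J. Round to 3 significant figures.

Directly: U = ½kx².
k = 0.00698 lbf/in = 1.222 N/m; x = 3.92 in = 0.09957 m.
U = 0.006059 J  (the unit combination reduces to kg·m²/s² = J)

0.00606 J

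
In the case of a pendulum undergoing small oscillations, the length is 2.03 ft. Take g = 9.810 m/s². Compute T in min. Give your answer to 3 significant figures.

Directly: T = 2π√(L/g).
L = 2.03 ft = 0.6187 m; g = 9.810 m/s².
T = 1.578 s
1.578 s × (1 min / 60.00 s) = 0.02630 min

0.0263 min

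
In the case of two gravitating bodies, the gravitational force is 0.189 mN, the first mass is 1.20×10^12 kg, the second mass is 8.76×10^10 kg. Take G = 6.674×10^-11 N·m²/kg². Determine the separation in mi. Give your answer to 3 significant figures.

From Newton's law of gravitation: r = √(G·m₁m₂/F).
F = 0.189 mN = 1.890×10^-4 N; m₁ = 1.20×10^12 kg; m₂ = 8.76×10^10 kg; G = 6.674×10^-11 N·m²/kg².
r = 1.927×10^8 m
1.927×10^8 m × (1 mi / 1609 m) = 1.197×10^5 mi

1.20×10^5 mi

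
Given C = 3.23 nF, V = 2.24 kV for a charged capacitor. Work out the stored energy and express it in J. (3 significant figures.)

E is given directly by: E = ½CV².
C = 3.23 nF = 3.230×10^-9 F; V = 2.24 kV = 2240 V.
E = 0.008103 J

0.00810 J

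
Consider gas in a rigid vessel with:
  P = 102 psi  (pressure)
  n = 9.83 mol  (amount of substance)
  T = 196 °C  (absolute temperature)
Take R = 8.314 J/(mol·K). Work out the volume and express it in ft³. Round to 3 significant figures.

From the ideal-gas law: V = nRT/P.
P = 102 psi = 7.033×10^5 Pa; n = 9.83 mol; T = 196 °C = 469.1 K; R = 8.314 J/(mol·K).
V = 0.05452 m³
0.05452 m³ × (1 ft³ / 0.02832 m³) = 1.925 ft³

1.93 ft³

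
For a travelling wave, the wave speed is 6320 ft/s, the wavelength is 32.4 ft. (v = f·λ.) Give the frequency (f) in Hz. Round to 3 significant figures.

195 Hz

Solving v = f·λ for f: f = v/λ.
v = 6320 ft/s = 1926 m/s; λ = 32.4 ft = 9.876 m.
f = 195.1 Hz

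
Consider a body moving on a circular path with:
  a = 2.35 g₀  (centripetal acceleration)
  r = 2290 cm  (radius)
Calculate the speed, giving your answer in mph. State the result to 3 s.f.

Rearranging a = v²/r for v: v = √(a·r).
a = 2.35 g₀ = 23.05 m/s²; r = 2290 cm = 22.90 m.
v = 22.97 m/s
22.97 m/s × (1 mph / 0.4470 m/s) = 51.39 mph

51.4 mph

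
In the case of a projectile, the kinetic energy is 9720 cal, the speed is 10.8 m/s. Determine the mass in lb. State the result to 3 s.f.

Rearranging: m = 2·KE/v².
KE = 9720 cal = 40668 J; v = 10.8 m/s.
m = 697.3 kg
697.3 kg × (1 lb / 0.4536 kg) = 1537 lb

1540 lb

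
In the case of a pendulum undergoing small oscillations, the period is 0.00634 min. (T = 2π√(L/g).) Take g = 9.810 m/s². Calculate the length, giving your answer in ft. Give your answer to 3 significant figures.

0.118 ft

Rearranging T = 2π√(L/g) for L: L = g·(T/2π)².
T = 0.00634 min = 0.3804 s; g = 9.810 m/s².
L = 0.03596 m
0.03596 m × (1 ft / 0.3048 m) = 0.1180 ft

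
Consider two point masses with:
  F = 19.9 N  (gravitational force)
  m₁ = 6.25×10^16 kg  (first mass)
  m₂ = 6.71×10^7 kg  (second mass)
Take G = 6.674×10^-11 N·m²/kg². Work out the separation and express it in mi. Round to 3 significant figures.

From Newton's law of gravitation: r = √(G·m₁m₂/F).
F = 19.9 N; m₁ = 6.25×10^16 kg; m₂ = 6.71×10^7 kg; G = 6.674×10^-11 N·m²/kg².
r = 3.750×10^6 m
3.750×10^6 m × (1 mi / 1609 m) = 2330 mi

2330 mi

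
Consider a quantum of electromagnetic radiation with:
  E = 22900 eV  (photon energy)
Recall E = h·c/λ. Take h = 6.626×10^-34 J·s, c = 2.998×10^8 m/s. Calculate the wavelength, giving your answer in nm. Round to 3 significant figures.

Rearranging: λ = hc/E.
E = 22900 eV = 3.669×10^-15 J; h = 6.626×10^-34 J·s; c = 2.998×10^8 m/s.
λ = 5.414×10^-11 m
5.414×10^-11 m × (1 nm / 1.000×10^-9 m) = 0.05414 nm

0.0541 nm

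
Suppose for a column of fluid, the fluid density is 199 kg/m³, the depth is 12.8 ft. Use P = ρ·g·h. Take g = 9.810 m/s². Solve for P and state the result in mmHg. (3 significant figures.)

57.1 mmHg

Directly: P = ρgh.
ρ = 199 kg/m³; h = 12.8 ft = 3.901 m; g = 9.810 m/s².
P = 7616 Pa  (the unit combination reduces to kg/(m·s²) = Pa)
7616 Pa × (1 mmHg / 133.3 Pa) = 57.13 mmHg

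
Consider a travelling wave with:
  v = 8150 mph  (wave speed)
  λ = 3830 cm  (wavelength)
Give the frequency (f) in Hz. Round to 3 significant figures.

95.1 Hz

Rearranging: f = v/λ.
v = 8150 mph = 3643 m/s; λ = 3830 cm = 38.30 m.
f = 95.13 Hz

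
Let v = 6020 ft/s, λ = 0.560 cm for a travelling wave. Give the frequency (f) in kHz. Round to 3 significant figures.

328 kHz

Solving v = f·λ for f: f = v/λ.
v = 6020 ft/s = 1835 m/s; λ = 0.560 cm = 0.005600 m.
f = 3.277×10^5 Hz
3.277×10^5 Hz × (1 kHz / 1000 Hz) = 327.7 kHz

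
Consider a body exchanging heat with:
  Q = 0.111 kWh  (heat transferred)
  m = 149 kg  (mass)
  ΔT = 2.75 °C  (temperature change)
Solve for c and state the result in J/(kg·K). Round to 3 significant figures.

975 J/(kg·K)

Solving Q = m·c·ΔT for c: c = Q/(m·ΔT).
Q = 0.111 kWh = 3.996×10^5 J; m = 149 kg; ΔT = 2.75 °C = 2.750 K.
c = 975.2 J/(kg·K)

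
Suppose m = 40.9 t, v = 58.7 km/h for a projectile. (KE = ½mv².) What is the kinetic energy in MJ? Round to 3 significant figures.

KE is given directly by: KE = ½mv².
m = 40.9 t = 40900 kg; v = 58.7 km/h = 16.31 m/s.
KE = 5.437×10^6 J  (the unit combination reduces to kg·m²/s² = J)
5.437×10^6 J × (1 MJ / 1.000×10^6 J) = 5.437 MJ

5.44 MJ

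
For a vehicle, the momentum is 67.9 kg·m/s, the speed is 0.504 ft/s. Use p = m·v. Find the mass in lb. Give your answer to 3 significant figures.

Rearranging p = m·v for m: m = p/v.
p = 67.9 kg·m/s; v = 0.504 ft/s = 0.1536 m/s.
m = 442.0 kg
442.0 kg × (1 lb / 0.4536 kg) = 974.4 lb

974 lb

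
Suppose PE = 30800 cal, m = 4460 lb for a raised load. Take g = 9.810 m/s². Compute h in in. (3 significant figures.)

256 in

Rearranging PE = m·g·h for h: h = PE/(m·g).
PE = 30800 cal = 1.289×10^5 J; m = 4460 lb = 2023 kg; g = 9.810 m/s².
h = 6.493 m
6.493 m × (1 in / 0.02540 m) = 255.6 in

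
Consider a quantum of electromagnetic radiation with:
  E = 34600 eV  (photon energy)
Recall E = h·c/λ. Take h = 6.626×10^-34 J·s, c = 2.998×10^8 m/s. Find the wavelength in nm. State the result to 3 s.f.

0.0358 nm

Rearranging: λ = hc/E.
E = 34600 eV = 5.544×10^-15 J; h = 6.626×10^-34 J·s; c = 2.998×10^8 m/s.
λ = 3.583×10^-11 m
3.583×10^-11 m × (1 nm / 1.000×10^-9 m) = 0.03583 nm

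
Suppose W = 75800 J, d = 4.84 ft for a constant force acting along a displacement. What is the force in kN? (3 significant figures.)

Rearranging W = F·d for F: F = W/d.
W = 75800 J; d = 4.84 ft = 1.475 m.
F = 51382 N  (the unit combination reduces to kg·m/s² = N)
51382 N × (1 kN / 1000 N) = 51.38 kN

51.4 kN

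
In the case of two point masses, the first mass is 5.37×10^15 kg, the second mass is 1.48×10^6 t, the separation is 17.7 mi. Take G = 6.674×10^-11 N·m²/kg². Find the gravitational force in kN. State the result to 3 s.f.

From Newton's law of gravitation: F = Gm₁m₂/r².
m₁ = 5.37×10^15 kg; m₂ = 1.48×10^6 t = 1.480×10^9 kg; r = 17.7 mi = 28485 m; G = 6.674×10^-11 N·m²/kg².
F = 6.537×10^5 N
6.537×10^5 N × (1 kN / 1000 N) = 653.7 kN

654 kN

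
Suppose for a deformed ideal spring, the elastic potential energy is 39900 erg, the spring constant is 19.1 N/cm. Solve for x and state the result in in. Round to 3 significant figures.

0.0805 in

Solving U = ½k·x² for x: x = √(2U/k).
U = 39900 erg = 0.003990 J; k = 19.1 N/cm = 1910 N/m.
x = 0.002044 m
0.002044 m × (1 in / 0.02540 m) = 0.08047 in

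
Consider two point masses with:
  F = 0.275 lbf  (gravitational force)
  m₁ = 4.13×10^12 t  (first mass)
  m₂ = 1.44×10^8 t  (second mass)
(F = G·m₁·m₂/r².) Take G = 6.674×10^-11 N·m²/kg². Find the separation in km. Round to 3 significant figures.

1.80×10^5 km

From Newton's law of gravitation: r = √(G·m₁m₂/F).
F = 0.275 lbf = 1.223 N; m₁ = 4.13×10^12 t = 4.130×10^15 kg; m₂ = 1.44×10^8 t = 1.440×10^11 kg; G = 6.674×10^-11 N·m²/kg².
r = 1.801×10^8 m
1.801×10^8 m × (1 km / 1000 m) = 1.801×10^5 km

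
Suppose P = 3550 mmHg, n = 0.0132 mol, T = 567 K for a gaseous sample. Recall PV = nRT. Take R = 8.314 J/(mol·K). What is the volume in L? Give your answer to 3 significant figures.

0.131 L

Rearranging PV = nRT for V: V = nRT/P.
P = 3550 mmHg = 4.733×10^5 Pa; n = 0.0132 mol; T = 567 K; R = 8.314 J/(mol·K).
V = 1.315×10^-4 m³
1.315×10^-4 m³ × (1 L / 0.001000 m³) = 0.1315 L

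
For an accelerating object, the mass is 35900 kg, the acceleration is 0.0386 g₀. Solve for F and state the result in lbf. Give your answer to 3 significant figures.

3060 lbf

Directly: F = m·a.
m = 35900 kg; a = 0.0386 g₀ = 0.3785 m/s².
F = 13589 N
13589 N × (1 lbf / 4.448 N) = 3055 lbf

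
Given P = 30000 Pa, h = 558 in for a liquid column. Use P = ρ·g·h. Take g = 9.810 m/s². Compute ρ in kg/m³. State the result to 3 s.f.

216 kg/m³

Rearranging P = ρ·g·h for ρ: ρ = P/(g·h).
P = 30000 Pa; h = 558 in = 14.17 m; g = 9.810 m/s².
ρ = 215.8 kg/m³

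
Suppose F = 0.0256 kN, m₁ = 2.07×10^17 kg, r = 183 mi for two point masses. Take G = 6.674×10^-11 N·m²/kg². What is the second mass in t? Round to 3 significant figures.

Rearranging: m₂ = F·r²/(G·m₁).
F = 0.0256 kN = 25.60 N; m₁ = 2.07×10^17 kg; r = 183 mi = 2.945×10^5 m; G = 6.674×10^-11 N·m²/kg².
m₂ = 1.607×10^5 kg
1.607×10^5 kg × (1 t / 1000 kg) = 160.7 t

161 t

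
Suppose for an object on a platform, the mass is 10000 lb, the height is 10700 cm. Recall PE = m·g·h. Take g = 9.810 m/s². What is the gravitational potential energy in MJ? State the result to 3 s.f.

4.76 MJ

PE is given directly by: PE = mgh.
m = 10000 lb = 4536 kg; h = 10700 cm = 107.0 m; g = 9.810 m/s².
PE = 4.761×10^6 J  (the unit combination reduces to kg·m²/s² = J)
4.761×10^6 J × (1 MJ / 1.000×10^6 J) = 4.761 MJ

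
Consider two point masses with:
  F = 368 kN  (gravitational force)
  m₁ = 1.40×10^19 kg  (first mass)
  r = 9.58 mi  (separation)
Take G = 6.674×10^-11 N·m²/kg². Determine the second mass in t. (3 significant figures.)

93.6 t

From Newton's law of gravitation: m₂ = F·r²/(G·m₁).
F = 368 kN = 3.680×10^5 N; m₁ = 1.40×10^19 kg; r = 9.58 mi = 15418 m; G = 6.674×10^-11 N·m²/kg².
m₂ = 93619 kg
93619 kg × (1 t / 1000 kg) = 93.62 t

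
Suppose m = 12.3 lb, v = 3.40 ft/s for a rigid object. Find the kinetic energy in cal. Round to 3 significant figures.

Directly: KE = ½mv².
m = 12.3 lb = 5.579 kg; v = 3.40 ft/s = 1.036 m/s.
KE = 2.996 J
2.996 J × (1 cal / 4.184 J) = 0.7160 cal

0.716 cal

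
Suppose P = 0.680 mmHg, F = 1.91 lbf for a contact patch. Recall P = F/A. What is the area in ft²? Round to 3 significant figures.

1.01 ft²

Rearranging P = F/A for A: A = F/P.
P = 0.680 mmHg = 90.66 Pa; F = 1.91 lbf = 8.496 N.
A = 0.09371 m²
0.09371 m² × (1 ft² / 0.09290 m²) = 1.009 ft²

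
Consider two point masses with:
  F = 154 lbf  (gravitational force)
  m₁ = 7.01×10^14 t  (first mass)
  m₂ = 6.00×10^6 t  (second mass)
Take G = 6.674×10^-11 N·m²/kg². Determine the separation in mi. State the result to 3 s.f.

Rearranging F = G·m₁·m₂/r² for r: r = √(G·m₁m₂/F).
F = 154 lbf = 685.0 N; m₁ = 7.01×10^14 t = 7.010×10^17 kg; m₂ = 6.00×10^6 t = 6.000×10^9 kg; G = 6.674×10^-11 N·m²/kg².
r = 2.024×10^7 m
2.024×10^7 m × (1 mi / 1609 m) = 12578 mi

12600 mi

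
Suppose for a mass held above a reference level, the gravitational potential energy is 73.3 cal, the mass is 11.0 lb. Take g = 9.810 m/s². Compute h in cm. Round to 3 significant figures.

627 cm

Solving PE = m·g·h for h: h = PE/(m·g).
PE = 73.3 cal = 306.7 J; m = 11.0 lb = 4.990 kg; g = 9.810 m/s².
h = 6.266 m
6.266 m × (1 cm / 0.01000 m) = 626.6 cm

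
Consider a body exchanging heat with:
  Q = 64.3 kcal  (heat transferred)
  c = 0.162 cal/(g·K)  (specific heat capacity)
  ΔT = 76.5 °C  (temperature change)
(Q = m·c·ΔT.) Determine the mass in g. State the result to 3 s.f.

Rearranging: m = Q/(c·ΔT).
Q = 64.3 kcal = 2.690×10^5 J; c = 0.162 cal/(g·K) = 677.8 J/(kg·K); ΔT = 76.5 °C = 76.50 K.
m = 5.188 kg
5.188 kg × (1 g / 0.001000 kg) = 5188 g

5190 g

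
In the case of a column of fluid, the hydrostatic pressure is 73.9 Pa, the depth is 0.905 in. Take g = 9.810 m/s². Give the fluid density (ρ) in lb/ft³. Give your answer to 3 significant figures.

20.5 lb/ft³

Solving P = ρ·g·h for ρ: ρ = P/(g·h).
P = 73.9 Pa; h = 0.905 in = 0.02299 m; g = 9.810 m/s².
ρ = 327.7 kg/m³
327.7 kg/m³ × (1 lb/ft³ / 16.02 kg/m³) = 20.46 lb/ft³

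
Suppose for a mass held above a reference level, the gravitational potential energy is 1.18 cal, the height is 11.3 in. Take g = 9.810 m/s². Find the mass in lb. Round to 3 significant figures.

3.87 lb

Rearranging: m = PE/(g·h).
PE = 1.18 cal = 4.937 J; h = 11.3 in = 0.2870 m; g = 9.810 m/s².
m = 1.753 kg
1.753 kg × (1 lb / 0.4536 kg) = 3.866 lb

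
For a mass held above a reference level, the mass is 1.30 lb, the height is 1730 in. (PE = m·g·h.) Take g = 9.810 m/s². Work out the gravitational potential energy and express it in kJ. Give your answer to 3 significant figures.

Directly: PE = mgh.
m = 1.30 lb = 0.5897 kg; h = 1730 in = 43.94 m; g = 9.810 m/s².
PE = 254.2 J  (the unit combination reduces to kg·m²/s² = J)
254.2 J × (1 kJ / 1000 J) = 0.2542 kJ

0.254 kJ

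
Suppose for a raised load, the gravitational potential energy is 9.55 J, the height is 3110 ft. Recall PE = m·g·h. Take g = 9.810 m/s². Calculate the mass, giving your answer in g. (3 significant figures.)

1.03 g

Solving PE = m·g·h for m: m = PE/(g·h).
PE = 9.55 J; h = 3110 ft = 947.9 m; g = 9.810 m/s².
m = 0.001027 kg
0.001027 kg × (1 g / 0.001000 kg) = 1.027 g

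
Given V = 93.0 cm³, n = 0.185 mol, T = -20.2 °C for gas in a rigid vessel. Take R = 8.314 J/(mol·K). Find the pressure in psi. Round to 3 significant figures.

607 psi

From the ideal-gas law: P = nRT/V.
V = 93.0 cm³ = 9.300×10^-5 m³; n = 0.185 mol; T = -20.2 °C = 252.9 K; R = 8.314 J/(mol·K).
P = 4.183×10^6 Pa
4.183×10^6 Pa × (1 psi / 6895 Pa) = 606.8 psi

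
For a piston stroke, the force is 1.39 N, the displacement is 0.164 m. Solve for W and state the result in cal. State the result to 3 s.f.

0.0545 cal

W is given directly by: W = F·d.
F = 1.39 N; d = 0.164 m.
W = 0.2280 J
0.2280 J × (1 cal / 4.184 J) = 0.05448 cal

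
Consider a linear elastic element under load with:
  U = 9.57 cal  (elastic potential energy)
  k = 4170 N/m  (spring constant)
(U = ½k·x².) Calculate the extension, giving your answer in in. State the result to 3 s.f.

Rearranging U = ½k·x² for x: x = √(2U/k).
U = 9.57 cal = 40.04 J; k = 4170 N/m.
x = 0.1386 m
0.1386 m × (1 in / 0.02540 m) = 5.456 in

5.46 in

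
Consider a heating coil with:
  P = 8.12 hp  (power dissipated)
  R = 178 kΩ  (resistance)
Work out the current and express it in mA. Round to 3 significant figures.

184 mA

Rearranging P = I²R for I: I = √(P/R).
P = 8.12 hp = 6055 W; R = 178 kΩ = 1.780×10^5 Ω.
I = 0.1844 A
0.1844 A × (1 mA / 0.001000 A) = 184.4 mA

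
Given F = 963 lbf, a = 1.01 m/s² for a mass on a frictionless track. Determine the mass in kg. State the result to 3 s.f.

From Newton's second law: m = F/a.
F = 963 lbf = 4284 N; a = 1.01 m/s².
m = 4241 kg

4240 kg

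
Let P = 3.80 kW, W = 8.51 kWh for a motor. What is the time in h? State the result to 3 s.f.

Rearranging: t = W/P.
P = 3.80 kW = 3800 W; W = 8.51 kWh = 3.064×10^7 J.
t = 8062 s
8062 s × (1 h / 3600 s) = 2.239 h

2.24 h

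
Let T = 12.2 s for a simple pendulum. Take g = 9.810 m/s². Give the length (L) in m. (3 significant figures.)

Rearranging: L = g·(T/2π)².
T = 12.2 s; g = 9.810 m/s².
L = 36.99 m

37.0 m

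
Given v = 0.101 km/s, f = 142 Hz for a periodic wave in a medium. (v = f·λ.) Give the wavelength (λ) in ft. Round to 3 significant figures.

2.33 ft

Solving v = f·λ for λ: λ = v/f.
v = 0.101 km/s = 101.0 m/s; f = 142 Hz.
λ = 0.7113 m
0.7113 m × (1 ft / 0.3048 m) = 2.334 ft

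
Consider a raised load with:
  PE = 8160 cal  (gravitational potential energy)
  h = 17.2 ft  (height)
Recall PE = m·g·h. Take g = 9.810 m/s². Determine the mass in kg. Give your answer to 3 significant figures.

664 kg

Rearranging PE = m·g·h for m: m = PE/(g·h).
PE = 8160 cal = 34141 J; h = 17.2 ft = 5.243 m; g = 9.810 m/s².
m = 663.8 kg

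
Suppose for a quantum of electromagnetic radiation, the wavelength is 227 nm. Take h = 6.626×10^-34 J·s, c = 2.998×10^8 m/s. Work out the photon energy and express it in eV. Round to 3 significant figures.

5.46 eV

Directly: E = hc/λ.
λ = 227 nm = 2.270×10^-7 m; h = 6.626×10^-34 J·s; c = 2.998×10^8 m/s.
E = 8.751×10^-19 J  (the unit combination reduces to kg·m²/s² = J)
8.751×10^-19 J × (1 eV / 1.602×10^-19 J) = 5.462 eV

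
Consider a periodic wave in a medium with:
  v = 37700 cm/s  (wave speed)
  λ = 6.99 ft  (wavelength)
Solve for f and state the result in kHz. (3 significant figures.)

Solving v = f·λ for f: f = v/λ.
v = 37700 cm/s = 377.0 m/s; λ = 6.99 ft = 2.131 m.
f = 176.9 Hz
176.9 Hz × (1 kHz / 1000 Hz) = 0.1769 kHz

0.177 kHz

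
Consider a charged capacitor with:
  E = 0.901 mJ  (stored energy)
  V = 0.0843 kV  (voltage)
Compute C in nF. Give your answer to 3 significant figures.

254 nF

Rearranging E = ½C·V² for C: C = 2E/V².
E = 0.901 mJ = 9.010×10^-4 J; V = 0.0843 kV = 84.30 V.
C = 2.536×10^-7 F
2.536×10^-7 F × (1 nF / 1.000×10^-9 F) = 253.6 nF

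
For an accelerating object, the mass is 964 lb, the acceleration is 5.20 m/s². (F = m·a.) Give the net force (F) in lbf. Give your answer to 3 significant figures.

511 lbf

From Newton's second law: F = m·a.
m = 964 lb = 437.3 kg; a = 5.20 m/s².
F = 2274 N
2274 N × (1 lbf / 4.448 N) = 511.2 lbf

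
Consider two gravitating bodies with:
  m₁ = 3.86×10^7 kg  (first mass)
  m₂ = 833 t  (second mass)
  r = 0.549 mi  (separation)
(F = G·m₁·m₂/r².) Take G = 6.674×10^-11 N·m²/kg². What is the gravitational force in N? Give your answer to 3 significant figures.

F is given directly by: F = Gm₁m₂/r².
m₁ = 3.86×10^7 kg; m₂ = 833 t = 8.330×10^5 kg; r = 0.549 mi = 883.5 m; G = 6.674×10^-11 N·m²/kg².
F = 0.002749 N

0.00275 N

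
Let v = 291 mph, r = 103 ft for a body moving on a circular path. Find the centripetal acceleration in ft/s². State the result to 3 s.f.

a is given directly by: a = v²/r.
v = 291 mph = 130.1 m/s; r = 103 ft = 31.39 m.
a = 539.0 m/s²
539.0 m/s² × (1 ft/s² / 0.3048 m/s²) = 1769 ft/s²

1770 ft/s²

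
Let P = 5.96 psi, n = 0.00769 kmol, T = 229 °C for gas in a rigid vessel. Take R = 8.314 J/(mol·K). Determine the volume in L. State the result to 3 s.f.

From the ideal-gas law: V = nRT/P.
P = 5.96 psi = 41093 Pa; n = 0.00769 kmol = 7.690 mol; T = 229 °C = 502.1 K; R = 8.314 J/(mol·K).
V = 0.7813 m³
0.7813 m³ × (1 L / 0.001000 m³) = 781.3 L

781 L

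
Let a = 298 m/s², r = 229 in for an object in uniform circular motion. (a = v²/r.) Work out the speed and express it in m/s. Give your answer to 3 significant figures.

Rearranging a = v²/r for v: v = √(a·r).
a = 298 m/s²; r = 229 in = 5.817 m.
v = 41.63 m/s

41.6 m/s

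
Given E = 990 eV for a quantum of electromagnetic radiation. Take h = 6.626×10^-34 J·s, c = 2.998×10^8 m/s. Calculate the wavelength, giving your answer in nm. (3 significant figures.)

1.25 nm

Solving E = h·c/λ for λ: λ = hc/E.
E = 990 eV = 1.586×10^-16 J; h = 6.626×10^-34 J·s; c = 2.998×10^8 m/s.
λ = 1.252×10^-9 m
1.252×10^-9 m × (1 nm / 1.000×10^-9 m) = 1.252 nm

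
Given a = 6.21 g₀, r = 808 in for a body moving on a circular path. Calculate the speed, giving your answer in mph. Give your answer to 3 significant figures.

Solving a = v²/r for v: v = √(a·r).
a = 6.21 g₀ = 60.90 m/s²; r = 808 in = 20.52 m.
v = 35.35 m/s
35.35 m/s × (1 mph / 0.4470 m/s) = 79.08 mph

79.1 mph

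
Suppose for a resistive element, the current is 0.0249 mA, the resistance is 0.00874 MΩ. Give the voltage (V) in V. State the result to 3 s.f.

0.218 V

Directly: V = IR.
I = 0.0249 mA = 2.490×10^-5 A; R = 0.00874 MΩ = 8740 Ω.
V = 0.2176 V  (the unit combination reduces to kg·m²/(A·s³) = V)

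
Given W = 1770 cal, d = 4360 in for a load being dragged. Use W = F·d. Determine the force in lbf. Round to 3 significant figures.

15.0 lbf

Rearranging W = F·d for F: F = W/d.
W = 1770 cal = 7406 J; d = 4360 in = 110.7 m.
F = 66.87 N
66.87 N × (1 lbf / 4.448 N) = 15.03 lbf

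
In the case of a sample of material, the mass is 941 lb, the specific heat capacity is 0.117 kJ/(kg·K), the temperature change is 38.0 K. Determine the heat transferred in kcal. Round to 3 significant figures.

454 kcal

Q is given directly by: Q = mcΔT.
m = 941 lb = 426.8 kg; c = 0.117 kJ/(kg·K) = 117.0 J/(kg·K); ΔT = 38.0 K.
Q = 1.898×10^6 J  (the unit combination reduces to kg·m²/s² = J)
1.898×10^6 J × (1 kcal / 4184 J) = 453.6 kcal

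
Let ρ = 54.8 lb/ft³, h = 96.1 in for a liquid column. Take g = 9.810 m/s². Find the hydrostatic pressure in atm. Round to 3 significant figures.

P is given directly by: P = ρgh.
ρ = 54.8 lb/ft³ = 877.8 kg/m³; h = 96.1 in = 2.441 m; g = 9.810 m/s².
P = 21020 Pa
21020 Pa × (1 atm / 1.013×10^5 Pa) = 0.2074 atm

0.207 atm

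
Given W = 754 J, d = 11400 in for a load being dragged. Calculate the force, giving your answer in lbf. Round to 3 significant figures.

Rearranging W = F·d for F: F = W/d.
W = 754 J; d = 11400 in = 289.6 m.
F = 2.604 N
2.604 N × (1 lbf / 4.448 N) = 0.5854 lbf

0.585 lbf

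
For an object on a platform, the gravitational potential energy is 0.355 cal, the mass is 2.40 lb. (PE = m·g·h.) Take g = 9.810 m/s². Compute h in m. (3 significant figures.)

Rearranging PE = m·g·h for h: h = PE/(m·g).
PE = 0.355 cal = 1.485 J; m = 2.40 lb = 1.089 kg; g = 9.810 m/s².
h = 0.1391 m

0.139 m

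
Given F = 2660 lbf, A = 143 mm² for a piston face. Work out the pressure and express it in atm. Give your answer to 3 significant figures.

817 atm

Directly: P = F/A.
F = 2660 lbf = 11832 N; A = 143 mm² = 1.430×10^-4 m².
P = 8.274×10^7 Pa
8.274×10^7 Pa × (1 atm / 1.013×10^5 Pa) = 816.6 atm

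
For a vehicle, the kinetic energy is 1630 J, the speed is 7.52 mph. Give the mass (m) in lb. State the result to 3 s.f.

636 lb

Rearranging: m = 2·KE/v².
KE = 1630 J; v = 7.52 mph = 3.362 m/s.
m = 288.5 kg
288.5 kg × (1 lb / 0.4536 kg) = 636.0 lb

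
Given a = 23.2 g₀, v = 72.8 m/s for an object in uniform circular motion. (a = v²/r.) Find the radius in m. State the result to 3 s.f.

Rearranging: r = v²/a.
a = 23.2 g₀ = 227.5 m/s²; v = 72.8 m/s.
r = 23.29 m

23.3 m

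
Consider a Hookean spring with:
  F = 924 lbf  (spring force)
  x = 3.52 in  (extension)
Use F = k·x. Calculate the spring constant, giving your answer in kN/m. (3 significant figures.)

Rearranging: k = F/x.
F = 924 lbf = 4110 N; x = 3.52 in = 0.08941 m.
k = 45971 N/m
45971 N/m × (1 kN/m / 1000 N/m) = 45.97 kN/m

46.0 kN/m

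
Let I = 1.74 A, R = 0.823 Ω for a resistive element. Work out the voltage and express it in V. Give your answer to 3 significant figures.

V is given directly by: V = IR.
I = 1.74 A; R = 0.823 Ω.
V = 1.432 V

1.43 V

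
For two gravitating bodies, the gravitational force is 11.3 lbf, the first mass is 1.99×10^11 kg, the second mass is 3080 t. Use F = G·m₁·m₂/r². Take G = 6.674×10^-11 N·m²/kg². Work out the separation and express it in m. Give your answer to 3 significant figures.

Rearranging: r = √(G·m₁m₂/F).
F = 11.3 lbf = 50.26 N; m₁ = 1.99×10^11 kg; m₂ = 3080 t = 3.080×10^6 kg; G = 6.674×10^-11 N·m²/kg².
r = 902.1 m

902 m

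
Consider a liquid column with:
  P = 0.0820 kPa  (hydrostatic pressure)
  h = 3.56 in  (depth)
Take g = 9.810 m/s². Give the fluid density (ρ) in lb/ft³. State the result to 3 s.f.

5.77 lb/ft³

Solving P = ρ·g·h for ρ: ρ = P/(g·h).
P = 0.0820 kPa = 82.00 Pa; h = 3.56 in = 0.09042 m; g = 9.810 m/s².
ρ = 92.44 kg/m³
92.44 kg/m³ × (1 lb/ft³ / 16.02 kg/m³) = 5.771 lb/ft³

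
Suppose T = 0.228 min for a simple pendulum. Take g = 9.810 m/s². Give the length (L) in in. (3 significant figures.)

Rearranging T = 2π√(L/g) for L: L = g·(T/2π)².
T = 0.228 min = 13.68 s; g = 9.810 m/s².
L = 46.50 m
46.50 m × (1 in / 0.02540 m) = 1831 in

1830 in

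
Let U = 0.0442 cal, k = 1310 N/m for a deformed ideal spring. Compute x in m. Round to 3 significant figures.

Rearranging U = ½k·x² for x: x = √(2U/k).
U = 0.0442 cal = 0.1849 J; k = 1310 N/m.
x = 0.01680 m

0.0168 m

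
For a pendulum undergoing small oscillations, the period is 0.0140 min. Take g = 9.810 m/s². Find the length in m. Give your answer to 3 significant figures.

0.175 m

Rearranging: L = g·(T/2π)².
T = 0.0140 min = 0.8400 s; g = 9.810 m/s².
L = 0.1753 m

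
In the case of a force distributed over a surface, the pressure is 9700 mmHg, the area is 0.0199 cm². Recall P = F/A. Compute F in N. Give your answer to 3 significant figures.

Rearranging: F = P·A.
P = 9700 mmHg = 1.293×10^6 Pa; A = 0.0199 cm² = 1.990×10^-6 m².
F = 2.574 N

2.57 N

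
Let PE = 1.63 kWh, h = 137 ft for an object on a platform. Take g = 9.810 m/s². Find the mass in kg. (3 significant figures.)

14300 kg

Solving PE = m·g·h for m: m = PE/(g·h).
PE = 1.63 kWh = 5.868×10^6 J; h = 137 ft = 41.76 m; g = 9.810 m/s².
m = 14325 kg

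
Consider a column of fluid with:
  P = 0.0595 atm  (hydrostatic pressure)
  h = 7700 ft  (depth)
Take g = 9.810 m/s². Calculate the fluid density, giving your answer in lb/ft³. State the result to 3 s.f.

Rearranging P = ρ·g·h for ρ: ρ = P/(g·h).
P = 0.0595 atm = 6029 Pa; h = 7700 ft = 2347 m; g = 9.810 m/s².
ρ = 0.2619 kg/m³
0.2619 kg/m³ × (1 lb/ft³ / 16.02 kg/m³) = 0.01635 lb/ft³

0.0163 lb/ft³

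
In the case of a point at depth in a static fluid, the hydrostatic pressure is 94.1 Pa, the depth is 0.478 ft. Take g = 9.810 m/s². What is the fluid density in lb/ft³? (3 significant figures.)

4.11 lb/ft³

Solving P = ρ·g·h for ρ: ρ = P/(g·h).
P = 94.1 Pa; h = 0.478 ft = 0.1457 m; g = 9.810 m/s².
ρ = 65.84 kg/m³
65.84 kg/m³ × (1 lb/ft³ / 16.02 kg/m³) = 4.110 lb/ft³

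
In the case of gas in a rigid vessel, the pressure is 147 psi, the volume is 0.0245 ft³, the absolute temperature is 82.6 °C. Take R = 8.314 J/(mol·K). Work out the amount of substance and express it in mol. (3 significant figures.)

Rearranging PV = nRT for n: n = PV/(RT).
P = 147 psi = 1.014×10^6 Pa; V = 0.0245 ft³ = 6.938×10^-4 m³; T = 82.6 °C = 355.8 K; R = 8.314 J/(mol·K).
n = 0.2377 mol

0.238 mol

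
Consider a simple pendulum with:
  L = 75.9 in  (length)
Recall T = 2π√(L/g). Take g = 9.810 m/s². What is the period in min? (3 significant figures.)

Directly: T = 2π√(L/g).
L = 75.9 in = 1.928 m; g = 9.810 m/s².
T = 2.785 s
2.785 s × (1 min / 60.00 s) = 0.04642 min

0.0464 min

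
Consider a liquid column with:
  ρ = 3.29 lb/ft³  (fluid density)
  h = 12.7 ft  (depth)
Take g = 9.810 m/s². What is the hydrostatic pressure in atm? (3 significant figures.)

Directly: P = ρgh.
ρ = 3.29 lb/ft³ = 52.70 kg/m³; h = 12.7 ft = 3.871 m; g = 9.810 m/s².
P = 2001 Pa
2001 Pa × (1 atm / 1.013×10^5 Pa) = 0.01975 atm

0.0198 atm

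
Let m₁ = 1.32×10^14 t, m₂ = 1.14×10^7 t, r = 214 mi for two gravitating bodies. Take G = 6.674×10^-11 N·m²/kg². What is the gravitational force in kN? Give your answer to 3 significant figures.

From Newton's law of gravitation: F = Gm₁m₂/r².
m₁ = 1.32×10^14 t = 1.320×10^17 kg; m₂ = 1.14×10^7 t = 1.140×10^10 kg; r = 214 mi = 3.444×10^5 m; G = 6.674×10^-11 N·m²/kg².
F = 8.467×10^5 N
8.467×10^5 N × (1 kN / 1000 N) = 846.7 kN

847 kN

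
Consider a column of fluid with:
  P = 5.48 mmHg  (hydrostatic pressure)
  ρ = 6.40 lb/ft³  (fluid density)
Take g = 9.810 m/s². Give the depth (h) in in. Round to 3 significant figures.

28.6 in

Rearranging P = ρ·g·h for h: h = P/(ρ·g).
P = 5.48 mmHg = 730.6 Pa; ρ = 6.40 lb/ft³ = 102.5 kg/m³; g = 9.810 m/s².
h = 0.7265 m
0.7265 m × (1 in / 0.02540 m) = 28.60 in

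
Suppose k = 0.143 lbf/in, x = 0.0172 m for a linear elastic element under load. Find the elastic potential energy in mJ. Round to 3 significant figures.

3.70 mJ

U is given directly by: U = ½kx².
k = 0.143 lbf/in = 25.04 N/m; x = 0.0172 m.
U = 0.003704 J
0.003704 J × (1 mJ / 0.001000 J) = 3.704 mJ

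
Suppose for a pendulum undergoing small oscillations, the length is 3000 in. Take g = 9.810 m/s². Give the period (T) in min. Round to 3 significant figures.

T is given directly by: T = 2π√(L/g).
L = 3000 in = 76.20 m; g = 9.810 m/s².
T = 17.51 s
17.51 s × (1 min / 60.00 s) = 0.2919 min

0.292 min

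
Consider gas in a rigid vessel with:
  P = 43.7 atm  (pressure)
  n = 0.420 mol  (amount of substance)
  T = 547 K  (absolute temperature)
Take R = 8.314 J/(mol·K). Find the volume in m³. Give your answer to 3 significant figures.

4.31×10^-4 m³

Solving PV = nRT for V: V = nRT/P.
P = 43.7 atm = 4.428×10^6 Pa; n = 0.420 mol; T = 547 K; R = 8.314 J/(mol·K).
V = 4.314×10^-4 m³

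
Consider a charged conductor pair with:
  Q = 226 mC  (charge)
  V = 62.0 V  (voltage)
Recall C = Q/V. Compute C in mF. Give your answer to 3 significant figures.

3.65 mF

C is given directly by: C = Q/V.
Q = 226 mC = 0.2260 C; V = 62.0 V.
C = 0.003645 F
0.003645 F × (1 mF / 0.001000 F) = 3.645 mF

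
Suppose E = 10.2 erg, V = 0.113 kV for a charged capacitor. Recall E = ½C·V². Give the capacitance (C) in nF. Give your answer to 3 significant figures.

Rearranging: C = 2E/V².
E = 10.2 erg = 1.020×10^-6 J; V = 0.113 kV = 113.0 V.
C = 1.598×10^-10 F
1.598×10^-10 F × (1 nF / 1.000×10^-9 F) = 0.1598 nF

0.160 nF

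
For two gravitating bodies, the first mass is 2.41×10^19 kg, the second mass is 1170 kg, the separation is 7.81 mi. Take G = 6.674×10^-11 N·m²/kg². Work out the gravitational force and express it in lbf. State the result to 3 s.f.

From Newton's law of gravitation: F = Gm₁m₂/r².
m₁ = 2.41×10^19 kg; m₂ = 1170 kg; r = 7.81 mi = 12569 m; G = 6.674×10^-11 N·m²/kg².
F = 11912 N  (the unit combination reduces to kg·m/s² = N)
11912 N × (1 lbf / 4.448 N) = 2678 lbf

2680 lbf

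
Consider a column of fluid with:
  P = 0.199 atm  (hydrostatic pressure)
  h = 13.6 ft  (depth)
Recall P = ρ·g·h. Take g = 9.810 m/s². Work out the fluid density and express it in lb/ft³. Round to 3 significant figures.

31.0 lb/ft³

Rearranging P = ρ·g·h for ρ: ρ = P/(g·h).
P = 0.199 atm = 20164 Pa; h = 13.6 ft = 4.145 m; g = 9.810 m/s².
ρ = 495.8 kg/m³
495.8 kg/m³ × (1 lb/ft³ / 16.02 kg/m³) = 30.95 lb/ft³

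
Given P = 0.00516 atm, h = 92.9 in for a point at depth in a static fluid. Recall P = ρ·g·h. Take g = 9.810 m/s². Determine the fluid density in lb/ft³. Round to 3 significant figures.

Rearranging P = ρ·g·h for ρ: ρ = P/(g·h).
P = 0.00516 atm = 522.8 Pa; h = 92.9 in = 2.360 m; g = 9.810 m/s².
ρ = 22.59 kg/m³
22.59 kg/m³ × (1 lb/ft³ / 16.02 kg/m³) = 1.410 lb/ft³

1.41 lb/ft³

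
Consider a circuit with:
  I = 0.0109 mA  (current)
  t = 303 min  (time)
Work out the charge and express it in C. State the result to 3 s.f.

q is given directly by: q = It.
I = 0.0109 mA = 1.090×10^-5 A; t = 303 min = 18180 s.
q = 0.1982 C  (the unit combination reduces to A·s = C)

0.198 C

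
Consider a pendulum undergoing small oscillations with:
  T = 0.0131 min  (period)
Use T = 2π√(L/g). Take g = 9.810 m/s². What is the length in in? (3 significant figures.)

Rearranging T = 2π√(L/g) for L: L = g·(T/2π)².
T = 0.0131 min = 0.7860 s; g = 9.810 m/s².
L = 0.1535 m
0.1535 m × (1 in / 0.02540 m) = 6.044 in

6.04 in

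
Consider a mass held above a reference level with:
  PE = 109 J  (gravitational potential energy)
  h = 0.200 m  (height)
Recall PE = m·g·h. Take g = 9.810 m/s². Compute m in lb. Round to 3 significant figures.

122 lb

Solving PE = m·g·h for m: m = PE/(g·h).
PE = 109 J; h = 0.200 m; g = 9.810 m/s².
m = 55.56 kg
55.56 kg × (1 lb / 0.4536 kg) = 122.5 lb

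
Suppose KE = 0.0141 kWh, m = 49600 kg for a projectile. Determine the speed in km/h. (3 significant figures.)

Rearranging: v = √(2·KE/m).
KE = 0.0141 kWh = 50760 J; m = 49600 kg.
v = 1.431 m/s
1.431 m/s × (1 km/h / 0.2778 m/s) = 5.150 km/h

5.15 km/h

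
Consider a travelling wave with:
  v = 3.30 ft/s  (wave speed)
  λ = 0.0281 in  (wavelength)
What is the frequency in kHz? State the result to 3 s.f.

Rearranging v = f·λ for f: f = v/λ.
v = 3.30 ft/s = 1.006 m/s; λ = 0.0281 in = 7.137×10^-4 m.
f = 1409 Hz
1409 Hz × (1 kHz / 1000 Hz) = 1.409 kHz

1.41 kHz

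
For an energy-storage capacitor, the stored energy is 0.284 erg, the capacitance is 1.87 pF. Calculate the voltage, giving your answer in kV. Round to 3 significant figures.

Solving E = ½C·V² for V: V = √(2E/C).
E = 0.284 erg = 2.840×10^-8 J; C = 1.87 pF = 1.870×10^-12 F.
V = 174.3 V
174.3 V × (1 kV / 1000 V) = 0.1743 kV

0.174 kV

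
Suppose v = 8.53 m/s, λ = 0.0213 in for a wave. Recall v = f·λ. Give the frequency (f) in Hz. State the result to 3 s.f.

15800 Hz

Solving v = f·λ for f: f = v/λ.
v = 8.53 m/s; λ = 0.0213 in = 5.410×10^-4 m.
f = 15767 Hz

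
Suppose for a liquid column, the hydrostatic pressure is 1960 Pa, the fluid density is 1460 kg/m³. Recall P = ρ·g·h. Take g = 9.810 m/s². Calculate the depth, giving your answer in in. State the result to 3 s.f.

5.39 in

Solving P = ρ·g·h for h: h = P/(ρ·g).
P = 1960 Pa; ρ = 1460 kg/m³; g = 9.810 m/s².
h = 0.1368 m
0.1368 m × (1 in / 0.02540 m) = 5.388 in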